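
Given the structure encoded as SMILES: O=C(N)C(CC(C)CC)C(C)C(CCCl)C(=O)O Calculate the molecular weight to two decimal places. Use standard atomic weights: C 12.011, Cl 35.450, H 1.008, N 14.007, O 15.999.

277.79 g/mol

First, the molecular formula is C13H24ClNO3 (counting implicit H from valence).
  C: 13 × 12.011 = 156.143
  Cl: 1 × 35.450 = 35.450
  H: 24 × 1.008 = 24.192
  N: 1 × 14.007 = 14.007
  O: 3 × 15.999 = 47.997
Sum: 13×12.011 + 1×35.450 + 24×1.008 + 1×14.007 + 3×15.999 = 277.789 → 277.79 g/mol.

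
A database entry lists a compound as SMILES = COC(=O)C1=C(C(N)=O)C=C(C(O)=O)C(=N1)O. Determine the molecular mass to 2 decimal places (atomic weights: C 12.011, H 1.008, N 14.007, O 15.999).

240.17 g/mol

First, the molecular formula is C9H8N2O6 (counting implicit H from valence).
  C: 9 × 12.011 = 108.099
  H: 8 × 1.008 = 8.064
  N: 2 × 14.007 = 28.014
  O: 6 × 15.999 = 95.994
Sum: 9×12.011 + 8×1.008 + 2×14.007 + 6×15.999 = 240.171 → 240.17 g/mol.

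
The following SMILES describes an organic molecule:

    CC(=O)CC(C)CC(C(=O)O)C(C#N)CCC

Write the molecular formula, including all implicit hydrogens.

Walk through each heavy atom and fill implicit hydrogens from standard valence (C 4, N 3, O 2, S 2, halogen 1):
  atom 1: C, bond orders sum to 1 (valence 4) → 3 H
  atom 2: C, bond orders sum to 4 (valence 4) → 0 H
  atom 3: O, bond orders sum to 2 (valence 2) → 0 H
  atom 4: C, bond orders sum to 2 (valence 4) → 2 H
  atom 5: C, bond orders sum to 3 (valence 4) → 1 H
  atom 6: C, bond orders sum to 1 (valence 4) → 3 H
  atom 7: C, bond orders sum to 2 (valence 4) → 2 H
  atom 8: C, bond orders sum to 3 (valence 4) → 1 H
  atom 9: C, bond orders sum to 4 (valence 4) → 0 H
  atom 10: O, bond orders sum to 2 (valence 2) → 0 H
  atom 11: O, bond orders sum to 1 (valence 2) → 1 H
  atom 12: C, bond orders sum to 3 (valence 4) → 1 H
  atom 13: C, bond orders sum to 4 (valence 4) → 0 H
  atom 14: N, bond orders sum to 3 (valence 3) → 0 H
  atom 15: C, bond orders sum to 2 (valence 4) → 2 H
  atom 16: C, bond orders sum to 2 (valence 4) → 2 H
  atom 17: C, bond orders sum to 1 (valence 4) → 3 H
Totals → C:13, H:21, N:1, O:3.

C13H21NO3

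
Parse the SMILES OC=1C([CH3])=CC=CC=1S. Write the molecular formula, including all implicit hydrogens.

C7H8OS

Walk through each heavy atom and fill implicit hydrogens from standard valence (C 4, N 3, O 2, S 2, halogen 1):
  atom 1: O, bond orders sum to 1 (valence 2) → 1 H
  atom 2: C, bond orders sum to 4 (valence 4) → 0 H
  atom 3: C, bond orders sum to 4 (valence 4) → 0 H
  atom 4: C with explicit H count 3
  atom 5: C, bond orders sum to 3 (valence 4) → 1 H
  atom 6: C, bond orders sum to 3 (valence 4) → 1 H
  atom 7: C, bond orders sum to 3 (valence 4) → 1 H
  atom 8: C, bond orders sum to 4 (valence 4) → 0 H
  atom 9: S, bond orders sum to 1 (valence 2) → 1 H
Totals → C:7, H:8, O:1, S:1.
In Hill order: C7H8OS.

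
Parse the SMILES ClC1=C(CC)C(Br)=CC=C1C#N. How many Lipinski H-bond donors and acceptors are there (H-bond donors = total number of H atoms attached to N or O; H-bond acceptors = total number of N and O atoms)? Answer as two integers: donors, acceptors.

0, 1

Donors: find every N or O and count the H atoms it carries.
  atom 12 (N): bond orders sum to 3 → 0 H
Lipinski HBD = 0.
Acceptors: N atoms = 1, O atoms = 0 → HBA = 1.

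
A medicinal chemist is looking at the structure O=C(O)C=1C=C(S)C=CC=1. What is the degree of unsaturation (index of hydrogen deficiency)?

5

Degree of unsaturation = (number of rings) + (number of π bonds).
Ring closures in the SMILES: 1.
π bonds: 4 double bonds (each 1 DoU) → 4 DoU from unsaturation.
Total DoU = 1 + 4 = 5.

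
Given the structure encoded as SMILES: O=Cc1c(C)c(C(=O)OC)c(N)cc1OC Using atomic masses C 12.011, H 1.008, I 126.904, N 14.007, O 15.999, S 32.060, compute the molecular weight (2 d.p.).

223.23 g/mol

First, the molecular formula is C11H13NO4 (counting implicit H from valence).
  C: 11 × 12.011 = 132.121
  H: 13 × 1.008 = 13.104
  N: 1 × 14.007 = 14.007
  O: 4 × 15.999 = 63.996
Sum: 11×12.011 + 13×1.008 + 1×14.007 + 4×15.999 = 223.228 → 223.23 g/mol.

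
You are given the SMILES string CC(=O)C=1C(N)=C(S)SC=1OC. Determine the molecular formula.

Walk through each heavy atom and fill implicit hydrogens from standard valence (C 4, N 3, O 2, S 2, halogen 1):
  atom 1: C, bond orders sum to 1 (valence 4) → 3 H
  atom 2: C, bond orders sum to 4 (valence 4) → 0 H
  atom 3: O, bond orders sum to 2 (valence 2) → 0 H
  atom 4: C, bond orders sum to 4 (valence 4) → 0 H
  atom 5: C, bond orders sum to 4 (valence 4) → 0 H
  atom 6: N, bond orders sum to 1 (valence 3) → 2 H
  atom 7: C, bond orders sum to 4 (valence 4) → 0 H
  atom 8: S, bond orders sum to 1 (valence 2) → 1 H
  atom 9: S, bond orders sum to 2 (valence 2) → 0 H
  atom 10: C, bond orders sum to 4 (valence 4) → 0 H
  atom 11: O, bond orders sum to 2 (valence 2) → 0 H
  atom 12: C, bond orders sum to 1 (valence 4) → 3 H
Totals → C:7, H:9, N:1, O:2, S:2.
In Hill order: C7H9NO2S2.

C7H9NO2S2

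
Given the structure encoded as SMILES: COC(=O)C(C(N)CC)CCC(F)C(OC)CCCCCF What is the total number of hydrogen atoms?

31

Walk through each heavy atom and fill implicit hydrogens from standard valence (C 4, N 3, O 2, S 2, halogen 1):
  atom 1: C, bond orders sum to 1 (valence 4) → 3 H
  atom 2: O, bond orders sum to 2 (valence 2) → 0 H
  atom 3: C, bond orders sum to 4 (valence 4) → 0 H
  atom 4: O, bond orders sum to 2 (valence 2) → 0 H
  atom 5: C, bond orders sum to 3 (valence 4) → 1 H
  atom 6: C, bond orders sum to 3 (valence 4) → 1 H
  atom 7: N, bond orders sum to 1 (valence 3) → 2 H
  atom 8: C, bond orders sum to 2 (valence 4) → 2 H
  atom 9: C, bond orders sum to 1 (valence 4) → 3 H
  atom 10: C, bond orders sum to 2 (valence 4) → 2 H
  atom 11: C, bond orders sum to 2 (valence 4) → 2 H
  atom 12: C, bond orders sum to 3 (valence 4) → 1 H
  atom 13: F (halogen, monovalent) → 0 H
  atom 14: C, bond orders sum to 3 (valence 4) → 1 H
  atom 15: O, bond orders sum to 2 (valence 2) → 0 H
  atom 16: C, bond orders sum to 1 (valence 4) → 3 H
  atom 17: C, bond orders sum to 2 (valence 4) → 2 H
  atom 18: C, bond orders sum to 2 (valence 4) → 2 H
  atom 19: C, bond orders sum to 2 (valence 4) → 2 H
  atom 20: C, bond orders sum to 2 (valence 4) → 2 H
  atom 21: C, bond orders sum to 2 (valence 4) → 2 H
  atom 22: F (halogen, monovalent) → 0 H
Total hydrogens: 31.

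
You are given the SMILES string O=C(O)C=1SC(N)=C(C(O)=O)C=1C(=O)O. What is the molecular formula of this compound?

C7H5NO6S

Walk through each heavy atom and fill implicit hydrogens from standard valence (C 4, N 3, O 2, S 2, halogen 1):
  atom 1: O, bond orders sum to 2 (valence 2) → 0 H
  atom 2: C, bond orders sum to 4 (valence 4) → 0 H
  atom 3: O, bond orders sum to 1 (valence 2) → 1 H
  atom 4: C, bond orders sum to 4 (valence 4) → 0 H
  atom 5: S, bond orders sum to 2 (valence 2) → 0 H
  atom 6: C, bond orders sum to 4 (valence 4) → 0 H
  atom 7: N, bond orders sum to 1 (valence 3) → 2 H
  atom 8: C, bond orders sum to 4 (valence 4) → 0 H
  atom 9: C, bond orders sum to 4 (valence 4) → 0 H
  atom 10: O, bond orders sum to 1 (valence 2) → 1 H
  atom 11: O, bond orders sum to 2 (valence 2) → 0 H
  atom 12: C, bond orders sum to 4 (valence 4) → 0 H
  atom 13: C, bond orders sum to 4 (valence 4) → 0 H
  atom 14: O, bond orders sum to 2 (valence 2) → 0 H
  atom 15: O, bond orders sum to 1 (valence 2) → 1 H
Totals → C:7, H:5, N:1, O:6, S:1.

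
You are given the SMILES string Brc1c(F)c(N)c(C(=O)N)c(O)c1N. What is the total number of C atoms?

7

Count every carbon token in the SMILES (each C, including those in ring-closure positions and inside branches).
Carbon count: 7.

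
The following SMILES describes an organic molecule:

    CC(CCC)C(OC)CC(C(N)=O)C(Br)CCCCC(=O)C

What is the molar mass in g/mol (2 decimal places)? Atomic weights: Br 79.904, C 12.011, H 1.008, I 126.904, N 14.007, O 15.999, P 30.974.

378.35 g/mol

First, the molecular formula is C17H32BrNO3 (counting implicit H from valence).
  Br: 1 × 79.904 = 79.904
  C: 17 × 12.011 = 204.187
  H: 32 × 1.008 = 32.256
  N: 1 × 14.007 = 14.007
  O: 3 × 15.999 = 47.997
Sum: 1×79.904 + 17×12.011 + 32×1.008 + 1×14.007 + 3×15.999 = 378.351 → 378.35 g/mol.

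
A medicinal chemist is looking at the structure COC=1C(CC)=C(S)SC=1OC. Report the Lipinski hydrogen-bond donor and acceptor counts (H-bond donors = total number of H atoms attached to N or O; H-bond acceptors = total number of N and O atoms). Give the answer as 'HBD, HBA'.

Donors: find every N or O and count the H atoms it carries.
  atom 2 (O): bond orders sum to 2 → 0 H
  atom 11 (O): bond orders sum to 2 → 0 H
Lipinski HBD = 0.
Acceptors: N atoms = 0, O atoms = 2 → HBA = 2.

0, 2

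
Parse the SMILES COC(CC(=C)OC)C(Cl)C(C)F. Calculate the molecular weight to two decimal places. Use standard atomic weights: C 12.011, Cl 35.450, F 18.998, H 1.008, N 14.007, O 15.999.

210.67 g/mol

First, the molecular formula is C9H16ClFO2 (counting implicit H from valence).
  C: 9 × 12.011 = 108.099
  Cl: 1 × 35.450 = 35.450
  F: 1 × 18.998 = 18.998
  H: 16 × 1.008 = 16.128
  O: 2 × 15.999 = 31.998
Sum: 9×12.011 + 1×35.450 + 1×18.998 + 16×1.008 + 2×15.999 = 210.673 → 210.67 g/mol.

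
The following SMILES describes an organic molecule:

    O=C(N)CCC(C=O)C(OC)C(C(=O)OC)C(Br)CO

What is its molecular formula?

Walk through each heavy atom and fill implicit hydrogens from standard valence (C 4, N 3, O 2, S 2, halogen 1):
  atom 1: O, bond orders sum to 2 (valence 2) → 0 H
  atom 2: C, bond orders sum to 4 (valence 4) → 0 H
  atom 3: N, bond orders sum to 1 (valence 3) → 2 H
  atom 4: C, bond orders sum to 2 (valence 4) → 2 H
  atom 5: C, bond orders sum to 2 (valence 4) → 2 H
  atom 6: C, bond orders sum to 3 (valence 4) → 1 H
  atom 7: C, bond orders sum to 3 (valence 4) → 1 H
  atom 8: O, bond orders sum to 2 (valence 2) → 0 H
  atom 9: C, bond orders sum to 3 (valence 4) → 1 H
  atom 10: O, bond orders sum to 2 (valence 2) → 0 H
  atom 11: C, bond orders sum to 1 (valence 4) → 3 H
  atom 12: C, bond orders sum to 3 (valence 4) → 1 H
  atom 13: C, bond orders sum to 4 (valence 4) → 0 H
  atom 14: O, bond orders sum to 2 (valence 2) → 0 H
  atom 15: O, bond orders sum to 2 (valence 2) → 0 H
  atom 16: C, bond orders sum to 1 (valence 4) → 3 H
  atom 17: C, bond orders sum to 3 (valence 4) → 1 H
  atom 18: Br (halogen, monovalent) → 0 H
  atom 19: C, bond orders sum to 2 (valence 4) → 2 H
  atom 20: O, bond orders sum to 1 (valence 2) → 1 H
Totals → C:12, H:20, Br:1, N:1, O:6.

C12H20BrNO6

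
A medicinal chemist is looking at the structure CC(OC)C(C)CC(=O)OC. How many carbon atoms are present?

8

Count every carbon token in the SMILES (each C, including those in ring-closure positions and inside branches).
Carbon count: 8.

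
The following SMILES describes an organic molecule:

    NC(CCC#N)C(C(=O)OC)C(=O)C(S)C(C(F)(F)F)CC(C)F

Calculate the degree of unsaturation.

4

Degree of unsaturation = (number of rings) + (number of π bonds).
Ring closures in the SMILES: 0.
π bonds: 2 double bonds (each 1 DoU), 1 triple bond (each 2 DoU) → 4 DoU from unsaturation.
Total DoU = 0 + 4 = 4.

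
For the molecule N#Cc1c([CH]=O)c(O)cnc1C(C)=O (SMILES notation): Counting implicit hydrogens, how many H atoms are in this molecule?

6

Walk through each heavy atom and fill implicit hydrogens from standard valence (C 4, N 3, O 2, S 2, halogen 1); for lowercase aromatic atoms, an aromatic c carries 1 H when it has two neighbours and 0 H with three, and aromatic n carries 0 H:
  atom 1: N, bond orders sum to 3 (valence 3) → 0 H
  atom 2: C, bond orders sum to 4 (valence 4) → 0 H
  atom 3: aromatic c, 3 neighbours → 0 H
  atom 4: aromatic c, 3 neighbours → 0 H
  atom 5: C with explicit H count 1
  atom 6: O, bond orders sum to 2 (valence 2) → 0 H
  atom 7: aromatic c, 3 neighbours → 0 H
  atom 8: O, bond orders sum to 1 (valence 2) → 1 H
  atom 9: aromatic c, 2 neighbours → 1 H
  atom 10: aromatic n, 2 neighbours → 0 H
  atom 11: aromatic c, 3 neighbours → 0 H
  atom 12: C, bond orders sum to 4 (valence 4) → 0 H
  atom 13: C, bond orders sum to 1 (valence 4) → 3 H
  atom 14: O, bond orders sum to 2 (valence 2) → 0 H
Total hydrogens: 6.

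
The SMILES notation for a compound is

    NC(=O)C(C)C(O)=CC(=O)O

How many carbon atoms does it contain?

6

Count every carbon token in the SMILES (each C, including those in ring-closure positions and inside branches).
Carbon count: 6.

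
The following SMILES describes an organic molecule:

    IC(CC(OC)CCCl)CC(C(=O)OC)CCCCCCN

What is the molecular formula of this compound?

C16H31ClINO3

Walk through each heavy atom and fill implicit hydrogens from standard valence (C 4, N 3, O 2, S 2, halogen 1):
  atom 1: I (halogen, monovalent) → 0 H
  atom 2: C, bond orders sum to 3 (valence 4) → 1 H
  atom 3: C, bond orders sum to 2 (valence 4) → 2 H
  atom 4: C, bond orders sum to 3 (valence 4) → 1 H
  atom 5: O, bond orders sum to 2 (valence 2) → 0 H
  atom 6: C, bond orders sum to 1 (valence 4) → 3 H
  atom 7: C, bond orders sum to 2 (valence 4) → 2 H
  atom 8: C, bond orders sum to 2 (valence 4) → 2 H
  atom 9: Cl (halogen, monovalent) → 0 H
  atom 10: C, bond orders sum to 2 (valence 4) → 2 H
  atom 11: C, bond orders sum to 3 (valence 4) → 1 H
  atom 12: C, bond orders sum to 4 (valence 4) → 0 H
  atom 13: O, bond orders sum to 2 (valence 2) → 0 H
  atom 14: O, bond orders sum to 2 (valence 2) → 0 H
  atom 15: C, bond orders sum to 1 (valence 4) → 3 H
  atom 16: C, bond orders sum to 2 (valence 4) → 2 H
  atom 17: C, bond orders sum to 2 (valence 4) → 2 H
  atom 18: C, bond orders sum to 2 (valence 4) → 2 H
  atom 19: C, bond orders sum to 2 (valence 4) → 2 H
  atom 20: C, bond orders sum to 2 (valence 4) → 2 H
  atom 21: C, bond orders sum to 2 (valence 4) → 2 H
  atom 22: N, bond orders sum to 1 (valence 3) → 2 H
Totals → C:16, H:31, Cl:1, I:1, N:1, O:3.
In Hill order: C16H31ClINO3.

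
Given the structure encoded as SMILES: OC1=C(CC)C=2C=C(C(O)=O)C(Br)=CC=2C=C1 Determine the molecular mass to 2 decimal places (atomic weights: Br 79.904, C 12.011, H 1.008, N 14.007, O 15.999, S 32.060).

295.13 g/mol

First, the molecular formula is C13H11BrO3 (counting implicit H from valence).
  Br: 1 × 79.904 = 79.904
  C: 13 × 12.011 = 156.143
  H: 11 × 1.008 = 11.088
  O: 3 × 15.999 = 47.997
Sum: 1×79.904 + 13×12.011 + 11×1.008 + 3×15.999 = 295.132 → 295.13 g/mol.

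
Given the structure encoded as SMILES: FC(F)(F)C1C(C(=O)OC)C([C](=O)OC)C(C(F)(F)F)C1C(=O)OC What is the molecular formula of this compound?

C13H14F6O6

Walk through each heavy atom and fill implicit hydrogens from standard valence (C 4, N 3, O 2, S 2, halogen 1):
  atom 1: F (halogen, monovalent) → 0 H
  atom 2: C, bond orders sum to 4 (valence 4) → 0 H
  atom 3: F (halogen, monovalent) → 0 H
  atom 4: F (halogen, monovalent) → 0 H
  atom 5: C, bond orders sum to 3 (valence 4) → 1 H
  atom 6: C, bond orders sum to 3 (valence 4) → 1 H
  atom 7: C, bond orders sum to 4 (valence 4) → 0 H
  atom 8: O, bond orders sum to 2 (valence 2) → 0 H
  atom 9: O, bond orders sum to 2 (valence 2) → 0 H
  atom 10: C, bond orders sum to 1 (valence 4) → 3 H
  atom 11: C, bond orders sum to 3 (valence 4) → 1 H
  atom 12: C with explicit H count 0
  atom 13: O, bond orders sum to 2 (valence 2) → 0 H
  atom 14: O, bond orders sum to 2 (valence 2) → 0 H
  atom 15: C, bond orders sum to 1 (valence 4) → 3 H
  atom 16: C, bond orders sum to 3 (valence 4) → 1 H
  atom 17: C, bond orders sum to 4 (valence 4) → 0 H
  atom 18: F (halogen, monovalent) → 0 H
  atom 19: F (halogen, monovalent) → 0 H
  atom 20: F (halogen, monovalent) → 0 H
  atom 21: C, bond orders sum to 3 (valence 4) → 1 H
  atom 22: C, bond orders sum to 4 (valence 4) → 0 H
  atom 23: O, bond orders sum to 2 (valence 2) → 0 H
  atom 24: O, bond orders sum to 2 (valence 2) → 0 H
  atom 25: C, bond orders sum to 1 (valence 4) → 3 H
Totals → C:13, H:14, F:6, O:6.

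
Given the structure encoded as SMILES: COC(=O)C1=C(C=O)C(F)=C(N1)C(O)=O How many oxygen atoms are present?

5

Scan the SMILES for O atoms (remember two-letter symbols like Cl and Br are single atoms).
Oxygen count: 5.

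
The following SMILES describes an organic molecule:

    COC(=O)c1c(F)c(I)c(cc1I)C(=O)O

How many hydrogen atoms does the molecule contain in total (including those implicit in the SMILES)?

Walk through each heavy atom and fill implicit hydrogens from standard valence (C 4, N 3, O 2, S 2, halogen 1); for lowercase aromatic atoms, an aromatic c carries 1 H when it has two neighbours and 0 H with three, and aromatic n carries 0 H:
  atom 1: C, bond orders sum to 1 (valence 4) → 3 H
  atom 2: O, bond orders sum to 2 (valence 2) → 0 H
  atom 3: C, bond orders sum to 4 (valence 4) → 0 H
  atom 4: O, bond orders sum to 2 (valence 2) → 0 H
  atom 5: aromatic c, 3 neighbours → 0 H
  atom 6: aromatic c, 3 neighbours → 0 H
  atom 7: F (halogen, monovalent) → 0 H
  atom 8: aromatic c, 3 neighbours → 0 H
  atom 9: I (halogen, monovalent) → 0 H
  atom 10: aromatic c, 3 neighbours → 0 H
  atom 11: aromatic c, 2 neighbours → 1 H
  atom 12: aromatic c, 3 neighbours → 0 H
  atom 13: I (halogen, monovalent) → 0 H
  atom 14: C, bond orders sum to 4 (valence 4) → 0 H
  atom 15: O, bond orders sum to 2 (valence 2) → 0 H
  atom 16: O, bond orders sum to 1 (valence 2) → 1 H
Total hydrogens: 5.

5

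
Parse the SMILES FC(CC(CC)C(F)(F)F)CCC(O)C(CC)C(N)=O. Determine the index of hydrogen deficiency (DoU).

Degree of unsaturation = (number of rings) + (number of π bonds).
Ring closures in the SMILES: 0.
π bonds: 1 double bond (each 1 DoU) → 1 DoU from unsaturation.
Total DoU = 0 + 1 = 1.

1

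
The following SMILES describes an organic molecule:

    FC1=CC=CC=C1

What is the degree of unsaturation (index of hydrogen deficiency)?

Molecular formula: C6H5F.
DoU = (2C + 2 + N − H − X) / 2, where X is the halogen count and O/S are ignored.
    = (2·6 + 2 + 0 − 5 − 1) / 2 = 8 / 2 = 4.

4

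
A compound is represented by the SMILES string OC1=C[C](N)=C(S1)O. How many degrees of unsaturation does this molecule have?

Degree of unsaturation = (number of rings) + (number of π bonds).
Ring closures in the SMILES: 1.
π bonds: 2 double bonds (each 1 DoU) → 2 DoU from unsaturation.
Total DoU = 1 + 2 = 3.

3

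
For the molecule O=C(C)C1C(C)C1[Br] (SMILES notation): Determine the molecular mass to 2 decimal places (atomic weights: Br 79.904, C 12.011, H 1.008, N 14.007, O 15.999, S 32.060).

177.04 g/mol

First, the molecular formula is C6H9BrO (counting implicit H from valence).
  Br: 1 × 79.904 = 79.904
  C: 6 × 12.011 = 72.066
  H: 9 × 1.008 = 9.072
  O: 1 × 15.999 = 15.999
Sum: 1×79.904 + 6×12.011 + 9×1.008 + 1×15.999 = 177.041 → 177.04 g/mol.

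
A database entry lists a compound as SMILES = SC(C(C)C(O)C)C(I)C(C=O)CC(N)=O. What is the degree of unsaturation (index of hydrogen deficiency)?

Molecular formula: C10H18INO3S.
DoU = (2C + 2 + N − H − X) / 2, where X is the halogen count and O/S are ignored.
    = (2·10 + 2 + 1 − 18 − 1) / 2 = 4 / 2 = 2.

2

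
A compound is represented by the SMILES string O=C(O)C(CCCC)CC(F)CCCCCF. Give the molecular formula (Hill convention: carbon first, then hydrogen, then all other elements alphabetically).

Walk through each heavy atom and fill implicit hydrogens from standard valence (C 4, N 3, O 2, S 2, halogen 1):
  atom 1: O, bond orders sum to 2 (valence 2) → 0 H
  atom 2: C, bond orders sum to 4 (valence 4) → 0 H
  atom 3: O, bond orders sum to 1 (valence 2) → 1 H
  atom 4: C, bond orders sum to 3 (valence 4) → 1 H
  atom 5: C, bond orders sum to 2 (valence 4) → 2 H
  atom 6: C, bond orders sum to 2 (valence 4) → 2 H
  atom 7: C, bond orders sum to 2 (valence 4) → 2 H
  atom 8: C, bond orders sum to 1 (valence 4) → 3 H
  atom 9: C, bond orders sum to 2 (valence 4) → 2 H
  atom 10: C, bond orders sum to 3 (valence 4) → 1 H
  atom 11: F (halogen, monovalent) → 0 H
  atom 12: C, bond orders sum to 2 (valence 4) → 2 H
  atom 13: C, bond orders sum to 2 (valence 4) → 2 H
  atom 14: C, bond orders sum to 2 (valence 4) → 2 H
  atom 15: C, bond orders sum to 2 (valence 4) → 2 H
  atom 16: C, bond orders sum to 2 (valence 4) → 2 H
  atom 17: F (halogen, monovalent) → 0 H
Totals → C:13, H:24, F:2, O:2.
In Hill order: C13H24F2O2.

C13H24F2O2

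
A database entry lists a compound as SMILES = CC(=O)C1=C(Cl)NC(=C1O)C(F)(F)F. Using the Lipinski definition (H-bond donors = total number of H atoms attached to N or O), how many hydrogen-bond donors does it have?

Donors: find every N or O and count the H atoms it carries.
  atom 3 (O): bond orders sum to 2 → 0 H
  atom 7 (N): bond orders sum to 2 → 1 H
  atom 10 (O): bond orders sum to 1 → 1 H
Lipinski HBD = 2.

2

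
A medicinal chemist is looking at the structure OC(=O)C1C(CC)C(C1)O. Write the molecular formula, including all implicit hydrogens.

C7H12O3

Walk through each heavy atom and fill implicit hydrogens from standard valence (C 4, N 3, O 2, S 2, halogen 1):
  atom 1: O, bond orders sum to 1 (valence 2) → 1 H
  atom 2: C, bond orders sum to 4 (valence 4) → 0 H
  atom 3: O, bond orders sum to 2 (valence 2) → 0 H
  atom 4: C, bond orders sum to 3 (valence 4) → 1 H
  atom 5: C, bond orders sum to 3 (valence 4) → 1 H
  atom 6: C, bond orders sum to 2 (valence 4) → 2 H
  atom 7: C, bond orders sum to 1 (valence 4) → 3 H
  atom 8: C, bond orders sum to 3 (valence 4) → 1 H
  atom 9: C, bond orders sum to 2 (valence 4) → 2 H
  atom 10: O, bond orders sum to 1 (valence 2) → 1 H
Totals → C:7, H:12, O:3.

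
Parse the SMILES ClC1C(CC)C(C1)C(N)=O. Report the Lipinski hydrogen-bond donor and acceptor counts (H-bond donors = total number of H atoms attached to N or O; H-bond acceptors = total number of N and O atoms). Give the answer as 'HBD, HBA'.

2, 2

Donors: find every N or O and count the H atoms it carries.
  atom 9 (N): bond orders sum to 1 → 2 H
  atom 10 (O): bond orders sum to 2 → 0 H
Lipinski HBD = 2.
Acceptors: N atoms = 1, O atoms = 1 → HBA = 2.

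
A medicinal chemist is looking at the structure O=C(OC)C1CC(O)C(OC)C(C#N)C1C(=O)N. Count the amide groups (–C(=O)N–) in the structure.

1

The amide motif appears at heavy-atom position 16 in the SMILES.
Other groups present: 1 ester, 1 ether, 1 hydroxyl, 1 nitrile.
Amide count: 1.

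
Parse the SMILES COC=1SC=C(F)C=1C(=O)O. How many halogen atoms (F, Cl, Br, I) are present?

Halogen atoms appear at heavy-atom position 7 (1×F).
Other groups present: 1 carboxylic acid, 1 ether.
Halogen count: 1.

1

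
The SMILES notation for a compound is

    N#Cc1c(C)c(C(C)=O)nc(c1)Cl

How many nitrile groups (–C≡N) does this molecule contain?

1

The nitrile motif appears at heavy-atom position 2 in the SMILES.
Other groups present: 1 ketone.
Nitrile count: 1.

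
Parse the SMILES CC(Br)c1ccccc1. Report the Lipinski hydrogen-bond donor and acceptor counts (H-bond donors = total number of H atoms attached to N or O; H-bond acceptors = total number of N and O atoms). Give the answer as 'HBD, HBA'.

Donors: find every N or O and count the H atoms it carries.
  (no N or O atoms present)
Lipinski HBD = 0.
Acceptors: N atoms = 0, O atoms = 0 → HBA = 0.

0, 0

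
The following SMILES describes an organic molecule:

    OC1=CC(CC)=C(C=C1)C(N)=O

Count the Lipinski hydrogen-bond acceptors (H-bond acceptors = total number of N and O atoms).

N atoms: 1; O atoms: 2.
Lipinski HBA = 1 + 2 = 3.

3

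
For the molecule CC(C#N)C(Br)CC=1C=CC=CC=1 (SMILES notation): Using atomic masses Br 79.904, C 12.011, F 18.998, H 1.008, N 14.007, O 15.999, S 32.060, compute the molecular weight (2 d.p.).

First, the molecular formula is C11H12BrN (counting implicit H from valence).
  Br: 1 × 79.904 = 79.904
  C: 11 × 12.011 = 132.121
  H: 12 × 1.008 = 12.096
  N: 1 × 14.007 = 14.007
Sum: 1×79.904 + 11×12.011 + 12×1.008 + 1×14.007 = 238.128 → 238.13 g/mol.

238.13 g/mol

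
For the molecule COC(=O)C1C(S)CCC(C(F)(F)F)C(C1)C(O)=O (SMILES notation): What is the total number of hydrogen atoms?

Walk through each heavy atom and fill implicit hydrogens from standard valence (C 4, N 3, O 2, S 2, halogen 1):
  atom 1: C, bond orders sum to 1 (valence 4) → 3 H
  atom 2: O, bond orders sum to 2 (valence 2) → 0 H
  atom 3: C, bond orders sum to 4 (valence 4) → 0 H
  atom 4: O, bond orders sum to 2 (valence 2) → 0 H
  atom 5: C, bond orders sum to 3 (valence 4) → 1 H
  atom 6: C, bond orders sum to 3 (valence 4) → 1 H
  atom 7: S, bond orders sum to 1 (valence 2) → 1 H
  atom 8: C, bond orders sum to 2 (valence 4) → 2 H
  atom 9: C, bond orders sum to 2 (valence 4) → 2 H
  atom 10: C, bond orders sum to 3 (valence 4) → 1 H
  atom 11: C, bond orders sum to 4 (valence 4) → 0 H
  atom 12: F (halogen, monovalent) → 0 H
  atom 13: F (halogen, monovalent) → 0 H
  atom 14: F (halogen, monovalent) → 0 H
  atom 15: C, bond orders sum to 3 (valence 4) → 1 H
  atom 16: C, bond orders sum to 2 (valence 4) → 2 H
  atom 17: C, bond orders sum to 4 (valence 4) → 0 H
  atom 18: O, bond orders sum to 1 (valence 2) → 1 H
  atom 19: O, bond orders sum to 2 (valence 2) → 0 H
Total hydrogens: 15.

15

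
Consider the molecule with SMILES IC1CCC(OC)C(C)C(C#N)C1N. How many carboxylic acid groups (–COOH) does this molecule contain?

Scan the SMILES for the carboxylic acid motif — none present.
Groups that are present: 1 ether, 1 nitrile, 1 primary amine.

0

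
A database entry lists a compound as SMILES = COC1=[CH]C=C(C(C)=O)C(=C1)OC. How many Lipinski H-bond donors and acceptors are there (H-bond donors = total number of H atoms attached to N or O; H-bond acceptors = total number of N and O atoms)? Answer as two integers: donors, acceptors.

0, 3

Donors: find every N or O and count the H atoms it carries.
  atom 2 (O): bond orders sum to 2 → 0 H
  atom 9 (O): bond orders sum to 2 → 0 H
  atom 12 (O): bond orders sum to 2 → 0 H
Lipinski HBD = 0.
Acceptors: N atoms = 0, O atoms = 3 → HBA = 3.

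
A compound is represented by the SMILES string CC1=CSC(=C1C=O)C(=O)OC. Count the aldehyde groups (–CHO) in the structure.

The aldehyde motif appears at heavy-atom position 7 in the SMILES.
Other groups present: 1 ester.
Aldehyde count: 1.

1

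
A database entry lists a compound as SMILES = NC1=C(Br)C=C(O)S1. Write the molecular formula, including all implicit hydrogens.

Walk through each heavy atom and fill implicit hydrogens from standard valence (C 4, N 3, O 2, S 2, halogen 1):
  atom 1: N, bond orders sum to 1 (valence 3) → 2 H
  atom 2: C, bond orders sum to 4 (valence 4) → 0 H
  atom 3: C, bond orders sum to 4 (valence 4) → 0 H
  atom 4: Br (halogen, monovalent) → 0 H
  atom 5: C, bond orders sum to 3 (valence 4) → 1 H
  atom 6: C, bond orders sum to 4 (valence 4) → 0 H
  atom 7: O, bond orders sum to 1 (valence 2) → 1 H
  atom 8: S, bond orders sum to 2 (valence 2) → 0 H
Totals → C:4, H:4, Br:1, N:1, O:1, S:1.

C4H4BrNOS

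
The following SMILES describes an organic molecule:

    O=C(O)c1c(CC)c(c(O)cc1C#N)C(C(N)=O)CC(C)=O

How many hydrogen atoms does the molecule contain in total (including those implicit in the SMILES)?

16

Walk through each heavy atom and fill implicit hydrogens from standard valence (C 4, N 3, O 2, S 2, halogen 1); for lowercase aromatic atoms, an aromatic c carries 1 H when it has two neighbours and 0 H with three, and aromatic n carries 0 H:
  atom 1: O, bond orders sum to 2 (valence 2) → 0 H
  atom 2: C, bond orders sum to 4 (valence 4) → 0 H
  atom 3: O, bond orders sum to 1 (valence 2) → 1 H
  atom 4: aromatic c, 3 neighbours → 0 H
  atom 5: aromatic c, 3 neighbours → 0 H
  atom 6: C, bond orders sum to 2 (valence 4) → 2 H
  atom 7: C, bond orders sum to 1 (valence 4) → 3 H
  atom 8: aromatic c, 3 neighbours → 0 H
  atom 9: aromatic c, 3 neighbours → 0 H
  atom 10: O, bond orders sum to 1 (valence 2) → 1 H
  atom 11: aromatic c, 2 neighbours → 1 H
  atom 12: aromatic c, 3 neighbours → 0 H
  atom 13: C, bond orders sum to 4 (valence 4) → 0 H
  atom 14: N, bond orders sum to 3 (valence 3) → 0 H
  atom 15: C, bond orders sum to 3 (valence 4) → 1 H
  atom 16: C, bond orders sum to 4 (valence 4) → 0 H
  atom 17: N, bond orders sum to 1 (valence 3) → 2 H
  atom 18: O, bond orders sum to 2 (valence 2) → 0 H
  atom 19: C, bond orders sum to 2 (valence 4) → 2 H
  atom 20: C, bond orders sum to 4 (valence 4) → 0 H
  atom 21: C, bond orders sum to 1 (valence 4) → 3 H
  atom 22: O, bond orders sum to 2 (valence 2) → 0 H
Total hydrogens: 16.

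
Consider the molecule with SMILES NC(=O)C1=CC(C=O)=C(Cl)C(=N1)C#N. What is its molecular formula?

C8H4ClN3O2

Walk through each heavy atom and fill implicit hydrogens from standard valence (C 4, N 3, O 2, S 2, halogen 1):
  atom 1: N, bond orders sum to 1 (valence 3) → 2 H
  atom 2: C, bond orders sum to 4 (valence 4) → 0 H
  atom 3: O, bond orders sum to 2 (valence 2) → 0 H
  atom 4: C, bond orders sum to 4 (valence 4) → 0 H
  atom 5: C, bond orders sum to 3 (valence 4) → 1 H
  atom 6: C, bond orders sum to 4 (valence 4) → 0 H
  atom 7: C, bond orders sum to 3 (valence 4) → 1 H
  atom 8: O, bond orders sum to 2 (valence 2) → 0 H
  atom 9: C, bond orders sum to 4 (valence 4) → 0 H
  atom 10: Cl (halogen, monovalent) → 0 H
  atom 11: C, bond orders sum to 4 (valence 4) → 0 H
  atom 12: N, bond orders sum to 3 (valence 3) → 0 H
  atom 13: C, bond orders sum to 4 (valence 4) → 0 H
  atom 14: N, bond orders sum to 3 (valence 3) → 0 H
Totals → C:8, H:4, Cl:1, N:3, O:2.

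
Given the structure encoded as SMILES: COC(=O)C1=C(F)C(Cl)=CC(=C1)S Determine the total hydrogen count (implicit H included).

6

Walk through each heavy atom and fill implicit hydrogens from standard valence (C 4, N 3, O 2, S 2, halogen 1):
  atom 1: C, bond orders sum to 1 (valence 4) → 3 H
  atom 2: O, bond orders sum to 2 (valence 2) → 0 H
  atom 3: C, bond orders sum to 4 (valence 4) → 0 H
  atom 4: O, bond orders sum to 2 (valence 2) → 0 H
  atom 5: C, bond orders sum to 4 (valence 4) → 0 H
  atom 6: C, bond orders sum to 4 (valence 4) → 0 H
  atom 7: F (halogen, monovalent) → 0 H
  atom 8: C, bond orders sum to 4 (valence 4) → 0 H
  atom 9: Cl (halogen, monovalent) → 0 H
  atom 10: C, bond orders sum to 3 (valence 4) → 1 H
  atom 11: C, bond orders sum to 4 (valence 4) → 0 H
  atom 12: C, bond orders sum to 3 (valence 4) → 1 H
  atom 13: S, bond orders sum to 1 (valence 2) → 1 H
Total hydrogens: 6.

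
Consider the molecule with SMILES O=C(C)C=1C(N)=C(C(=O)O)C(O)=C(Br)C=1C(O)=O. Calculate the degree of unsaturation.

Degree of unsaturation = (number of rings) + (number of π bonds).
Ring closures in the SMILES: 1.
π bonds: 6 double bonds (each 1 DoU) → 6 DoU from unsaturation.
Total DoU = 1 + 6 = 7.

7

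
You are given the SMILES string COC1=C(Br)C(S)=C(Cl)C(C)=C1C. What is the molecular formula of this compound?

C9H10BrClOS

Walk through each heavy atom and fill implicit hydrogens from standard valence (C 4, N 3, O 2, S 2, halogen 1):
  atom 1: C, bond orders sum to 1 (valence 4) → 3 H
  atom 2: O, bond orders sum to 2 (valence 2) → 0 H
  atom 3: C, bond orders sum to 4 (valence 4) → 0 H
  atom 4: C, bond orders sum to 4 (valence 4) → 0 H
  atom 5: Br (halogen, monovalent) → 0 H
  atom 6: C, bond orders sum to 4 (valence 4) → 0 H
  atom 7: S, bond orders sum to 1 (valence 2) → 1 H
  atom 8: C, bond orders sum to 4 (valence 4) → 0 H
  atom 9: Cl (halogen, monovalent) → 0 H
  atom 10: C, bond orders sum to 4 (valence 4) → 0 H
  atom 11: C, bond orders sum to 1 (valence 4) → 3 H
  atom 12: C, bond orders sum to 4 (valence 4) → 0 H
  atom 13: C, bond orders sum to 1 (valence 4) → 3 H
Totals → C:9, H:10, Br:1, Cl:1, O:1, S:1.
In Hill order: C9H10BrClOS.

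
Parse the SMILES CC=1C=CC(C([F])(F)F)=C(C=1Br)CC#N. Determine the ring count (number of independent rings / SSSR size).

1

In SMILES, each pair of matching ring-closure digits denotes one ring-closing bond; the number of such bonds equals the number of independent rings.
Ring-closure bonds here: 1.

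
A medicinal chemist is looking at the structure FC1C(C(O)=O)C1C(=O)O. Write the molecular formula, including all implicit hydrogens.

Walk through each heavy atom and fill implicit hydrogens from standard valence (C 4, N 3, O 2, S 2, halogen 1):
  atom 1: F (halogen, monovalent) → 0 H
  atom 2: C, bond orders sum to 3 (valence 4) → 1 H
  atom 3: C, bond orders sum to 3 (valence 4) → 1 H
  atom 4: C, bond orders sum to 4 (valence 4) → 0 H
  atom 5: O, bond orders sum to 1 (valence 2) → 1 H
  atom 6: O, bond orders sum to 2 (valence 2) → 0 H
  atom 7: C, bond orders sum to 3 (valence 4) → 1 H
  atom 8: C, bond orders sum to 4 (valence 4) → 0 H
  atom 9: O, bond orders sum to 2 (valence 2) → 0 H
  atom 10: O, bond orders sum to 1 (valence 2) → 1 H
Totals → C:5, H:5, F:1, O:4.
In Hill order: C5H5FO4.

C5H5FO4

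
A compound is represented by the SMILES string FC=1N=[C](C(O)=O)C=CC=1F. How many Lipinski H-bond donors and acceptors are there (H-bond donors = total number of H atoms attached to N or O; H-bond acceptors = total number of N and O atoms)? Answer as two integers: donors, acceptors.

Donors: find every N or O and count the H atoms it carries.
  atom 3 (N): bond orders sum to 3 → 0 H
  atom 6 (O): bond orders sum to 1 → 1 H
  atom 7 (O): bond orders sum to 2 → 0 H
Lipinski HBD = 1.
Acceptors: N atoms = 1, O atoms = 2 → HBA = 3.

1, 3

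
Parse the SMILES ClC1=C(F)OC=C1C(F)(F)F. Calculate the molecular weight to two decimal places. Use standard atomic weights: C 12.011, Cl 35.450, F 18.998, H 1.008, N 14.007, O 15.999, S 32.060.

First, the molecular formula is C5HClF4O (counting implicit H from valence).
  C: 5 × 12.011 = 60.055
  Cl: 1 × 35.450 = 35.450
  F: 4 × 18.998 = 75.992
  H: 1 × 1.008 = 1.008
  O: 1 × 15.999 = 15.999
Sum: 5×12.011 + 1×35.450 + 4×18.998 + 1×1.008 + 1×15.999 = 188.504 → 188.50 g/mol.

188.50 g/mol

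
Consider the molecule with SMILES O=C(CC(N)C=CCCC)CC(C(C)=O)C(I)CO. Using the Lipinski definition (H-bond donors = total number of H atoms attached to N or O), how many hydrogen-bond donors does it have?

Donors: find every N or O and count the H atoms it carries.
  atom 1 (O): bond orders sum to 2 → 0 H
  atom 5 (N): bond orders sum to 1 → 2 H
  atom 15 (O): bond orders sum to 2 → 0 H
  atom 19 (O): bond orders sum to 1 → 1 H
Lipinski HBD = 3.

3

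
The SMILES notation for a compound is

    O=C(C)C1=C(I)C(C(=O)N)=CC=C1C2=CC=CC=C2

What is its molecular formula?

Walk through each heavy atom and fill implicit hydrogens from standard valence (C 4, N 3, O 2, S 2, halogen 1):
  atom 1: O, bond orders sum to 2 (valence 2) → 0 H
  atom 2: C, bond orders sum to 4 (valence 4) → 0 H
  atom 3: C, bond orders sum to 1 (valence 4) → 3 H
  atom 4: C, bond orders sum to 4 (valence 4) → 0 H
  atom 5: C, bond orders sum to 4 (valence 4) → 0 H
  atom 6: I (halogen, monovalent) → 0 H
  atom 7: C, bond orders sum to 4 (valence 4) → 0 H
  atom 8: C, bond orders sum to 4 (valence 4) → 0 H
  atom 9: O, bond orders sum to 2 (valence 2) → 0 H
  atom 10: N, bond orders sum to 1 (valence 3) → 2 H
  atom 11: C, bond orders sum to 3 (valence 4) → 1 H
  atom 12: C, bond orders sum to 3 (valence 4) → 1 H
  atom 13: C, bond orders sum to 4 (valence 4) → 0 H
  atom 14: C, bond orders sum to 4 (valence 4) → 0 H
  atom 15: C, bond orders sum to 3 (valence 4) → 1 H
  atom 16: C, bond orders sum to 3 (valence 4) → 1 H
  atom 17: C, bond orders sum to 3 (valence 4) → 1 H
  atom 18: C, bond orders sum to 3 (valence 4) → 1 H
  atom 19: C, bond orders sum to 3 (valence 4) → 1 H
Totals → C:15, H:12, I:1, N:1, O:2.

C15H12INO2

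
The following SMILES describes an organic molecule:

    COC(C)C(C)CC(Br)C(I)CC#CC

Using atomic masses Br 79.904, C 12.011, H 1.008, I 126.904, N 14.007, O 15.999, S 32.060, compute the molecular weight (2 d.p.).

387.10 g/mol

First, the molecular formula is C12H20BrIO (counting implicit H from valence).
  Br: 1 × 79.904 = 79.904
  C: 12 × 12.011 = 144.132
  H: 20 × 1.008 = 20.160
  I: 1 × 126.904 = 126.904
  O: 1 × 15.999 = 15.999
Sum: 1×79.904 + 12×12.011 + 20×1.008 + 1×126.904 + 1×15.999 = 387.099 → 387.10 g/mol.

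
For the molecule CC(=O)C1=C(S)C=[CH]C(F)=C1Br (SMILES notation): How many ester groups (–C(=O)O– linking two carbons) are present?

Scan the SMILES for the ester motif — none present.
Groups that are present: 1 ketone, 1 thiol.

0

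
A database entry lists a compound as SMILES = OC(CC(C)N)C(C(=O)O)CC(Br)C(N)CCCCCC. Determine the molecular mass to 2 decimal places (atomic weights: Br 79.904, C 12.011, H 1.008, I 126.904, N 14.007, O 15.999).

367.33 g/mol

First, the molecular formula is C15H31BrN2O3 (counting implicit H from valence).
  Br: 1 × 79.904 = 79.904
  C: 15 × 12.011 = 180.165
  H: 31 × 1.008 = 31.248
  N: 2 × 14.007 = 28.014
  O: 3 × 15.999 = 47.997
Sum: 1×79.904 + 15×12.011 + 31×1.008 + 2×14.007 + 3×15.999 = 367.328 → 367.33 g/mol.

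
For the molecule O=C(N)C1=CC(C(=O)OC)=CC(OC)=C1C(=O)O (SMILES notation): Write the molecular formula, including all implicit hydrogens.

Walk through each heavy atom and fill implicit hydrogens from standard valence (C 4, N 3, O 2, S 2, halogen 1):
  atom 1: O, bond orders sum to 2 (valence 2) → 0 H
  atom 2: C, bond orders sum to 4 (valence 4) → 0 H
  atom 3: N, bond orders sum to 1 (valence 3) → 2 H
  atom 4: C, bond orders sum to 4 (valence 4) → 0 H
  atom 5: C, bond orders sum to 3 (valence 4) → 1 H
  atom 6: C, bond orders sum to 4 (valence 4) → 0 H
  atom 7: C, bond orders sum to 4 (valence 4) → 0 H
  atom 8: O, bond orders sum to 2 (valence 2) → 0 H
  atom 9: O, bond orders sum to 2 (valence 2) → 0 H
  atom 10: C, bond orders sum to 1 (valence 4) → 3 H
  atom 11: C, bond orders sum to 3 (valence 4) → 1 H
  atom 12: C, bond orders sum to 4 (valence 4) → 0 H
  atom 13: O, bond orders sum to 2 (valence 2) → 0 H
  atom 14: C, bond orders sum to 1 (valence 4) → 3 H
  atom 15: C, bond orders sum to 4 (valence 4) → 0 H
  atom 16: C, bond orders sum to 4 (valence 4) → 0 H
  atom 17: O, bond orders sum to 2 (valence 2) → 0 H
  atom 18: O, bond orders sum to 1 (valence 2) → 1 H
Totals → C:11, H:11, N:1, O:6.

C11H11NO6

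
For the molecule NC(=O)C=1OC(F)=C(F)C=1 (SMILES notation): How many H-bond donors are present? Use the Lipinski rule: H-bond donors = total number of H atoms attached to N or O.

Donors: find every N or O and count the H atoms it carries.
  atom 1 (N): bond orders sum to 1 → 2 H
  atom 3 (O): bond orders sum to 2 → 0 H
  atom 5 (O): bond orders sum to 2 → 0 H
Lipinski HBD = 2.

2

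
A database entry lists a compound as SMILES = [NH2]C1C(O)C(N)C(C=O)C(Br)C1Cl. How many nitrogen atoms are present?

Scan the SMILES for N atoms (remember two-letter symbols like Cl and Br are single atoms).
Nitrogen count: 2.

2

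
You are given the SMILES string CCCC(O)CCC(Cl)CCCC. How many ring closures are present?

0

In SMILES, each pair of matching ring-closure digits denotes one ring-closing bond; the number of such bonds equals the number of independent rings.
Ring-closure bonds here: 0.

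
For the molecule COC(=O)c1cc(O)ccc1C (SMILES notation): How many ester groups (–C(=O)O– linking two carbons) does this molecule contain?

1

The ester motif appears at heavy-atom position 3 in the SMILES.
Other groups present: 1 hydroxyl.
Ester count: 1.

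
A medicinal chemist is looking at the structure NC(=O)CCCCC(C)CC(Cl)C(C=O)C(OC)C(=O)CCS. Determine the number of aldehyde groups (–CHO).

1

The aldehyde motif appears at heavy-atom position 14 in the SMILES.
Other groups present: 1 amide, 1 ether, 1 ketone, 1 thiol.
Aldehyde count: 1.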